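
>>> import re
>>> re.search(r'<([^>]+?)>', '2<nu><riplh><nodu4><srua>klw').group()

'<nu>'

`re.search` scans for the first position where the pattern succeeds.
The match spans [1:5] → '<nu>'.
Captured: group 1 = 'nu'.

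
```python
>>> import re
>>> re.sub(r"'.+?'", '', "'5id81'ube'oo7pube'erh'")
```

"ubeerh'"

With the lazy modifier that quantifier settles for the fewest repetitions that let the rest of the pattern succeed (the atoms after it are unaffected and can still be greedy).
Matches: at [0:7] → "'5id81'"; at [10:19] → "'oo7pube'".
`sub` substitutes '' at each match site.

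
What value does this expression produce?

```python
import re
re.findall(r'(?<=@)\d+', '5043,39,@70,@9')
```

Because the assertion is zero-width, the text it checks is not consumed and won't appear in the result.
Matches: at [9:11] → '70'; at [13:14] → '9'.
With no groups in the pattern, `findall` gives back each whole match — 2 here.

['70', '9']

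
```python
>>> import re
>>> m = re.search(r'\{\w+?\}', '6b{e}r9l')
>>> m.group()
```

'{e}'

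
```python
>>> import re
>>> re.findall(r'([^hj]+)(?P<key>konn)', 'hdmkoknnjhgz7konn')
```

[('gz7', 'konn')]

`findall` packs the 2 group values into a tuple for every match.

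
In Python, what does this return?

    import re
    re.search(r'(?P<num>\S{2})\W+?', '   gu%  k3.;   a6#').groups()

('gu',)

Pattern: exactly 2 of a non-whitespace character (captured as 'num'); then one or more of a non-word character (lazy).
A `+?`/`*?`/`{m,n}?` starts at its minimum and grows only as far as needed for what follows to match.
Unlike `match`, `search` isn't anchored — it looks for the pattern anywhere in the string.
The match spans [3:6] → 'gu%'.
Captured: group 1 = 'gu'.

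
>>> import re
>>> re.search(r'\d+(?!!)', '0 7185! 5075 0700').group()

'0'

A negative assertion filters positions out without eating any characters.
`re.search` scans for the first position where the pattern succeeds.
The match spans [0:1] → '0'.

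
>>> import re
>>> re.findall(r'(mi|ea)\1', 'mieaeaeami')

['ea']

The backreference `\1` re-matches whatever the first group consumed, character for character.
Walking the string: at [2:6] match 'eaea', group 1 = 'ea'.
One capturing group, so `findall` returns just the captured substring from the one match — 1 in all.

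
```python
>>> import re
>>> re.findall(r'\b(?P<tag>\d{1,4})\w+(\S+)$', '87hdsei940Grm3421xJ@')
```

With 2 capturing groups, `findall` returns a 2-tuple per match.

[('87', '@')]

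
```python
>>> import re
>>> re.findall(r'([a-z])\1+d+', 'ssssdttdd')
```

['s', 't']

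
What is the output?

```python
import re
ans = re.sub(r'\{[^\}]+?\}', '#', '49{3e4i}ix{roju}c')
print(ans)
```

49#ix#c

Matches: at [2:8] → '{3e4i}'; at [10:16] → '{roju}'.
Every occurrence is swapped for '#'.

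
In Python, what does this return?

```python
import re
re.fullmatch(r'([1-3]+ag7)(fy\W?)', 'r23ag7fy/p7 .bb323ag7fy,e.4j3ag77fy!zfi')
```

None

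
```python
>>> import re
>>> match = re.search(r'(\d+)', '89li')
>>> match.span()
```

(0, 2)

This matches one or more of a digit (captured).
`re.search` tries every starting position until one works.
The match spans [0:2] → '89'.
Captured: group 1 = '89'.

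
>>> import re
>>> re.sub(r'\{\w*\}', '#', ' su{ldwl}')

Matches: at [3:9] → '{ldwl}'.
Every occurrence is swapped for '#'.

' su#'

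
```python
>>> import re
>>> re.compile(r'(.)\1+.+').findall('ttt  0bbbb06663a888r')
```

A backreference is literal: `\1` must see the identical characters the first group matched.
`findall` collects group 1 from the one match (1 total).

['t']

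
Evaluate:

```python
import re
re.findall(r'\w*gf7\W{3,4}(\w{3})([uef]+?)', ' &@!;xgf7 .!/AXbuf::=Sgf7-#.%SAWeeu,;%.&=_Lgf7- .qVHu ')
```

[('AXb', 'u'), ('SAW', 'e'), ('qVH', 'u')]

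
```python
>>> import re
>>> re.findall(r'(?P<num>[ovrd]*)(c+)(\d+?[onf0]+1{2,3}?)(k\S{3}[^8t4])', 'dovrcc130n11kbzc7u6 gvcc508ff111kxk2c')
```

Pattern: zero or more of one of [ovrd] (captured as 'num'); then one or more of a literal 'c' (captured); then one or more of a digit (lazy), then one or more of one of [onf0], then 2 to 3 of a literal '1' (lazy) (captured); then a literal 'k', then exactly 3 of a non-whitespace character, then any character except [8t4] (captured).
With 4 capturing groups, `findall` returns a 4-tuple per match.

[('dovr', 'cc', '130n11', 'kbzc7'), ('v', 'cc', '508ff111', 'kxk2c')]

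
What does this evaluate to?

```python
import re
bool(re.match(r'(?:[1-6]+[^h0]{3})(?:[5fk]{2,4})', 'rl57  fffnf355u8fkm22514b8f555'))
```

False

`re.match` only tries the pattern at the start of the string.
Here the string doesn't start with a match, so the call returns None, and `bool(None)` is False.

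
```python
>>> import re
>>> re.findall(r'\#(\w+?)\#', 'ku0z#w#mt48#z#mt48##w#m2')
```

['w', 'z', 'w']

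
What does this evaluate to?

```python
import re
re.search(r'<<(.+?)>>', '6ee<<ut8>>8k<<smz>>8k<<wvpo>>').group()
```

'<<ut8>>'

The match spans [3:10] → '<<ut8>>'.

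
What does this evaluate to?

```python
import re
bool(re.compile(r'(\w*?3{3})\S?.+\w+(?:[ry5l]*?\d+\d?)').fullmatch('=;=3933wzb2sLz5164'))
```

False

For `fullmatch`, every character of the input must be accounted for by the pattern.
Here there's no way to consume every character, so the call returns None, and `bool(None)` is False.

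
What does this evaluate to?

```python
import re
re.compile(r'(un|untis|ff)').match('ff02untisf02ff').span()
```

`re.match` won't scan ahead — the pattern has to work from the very first character.
The match spans [0:2] → 'ff'.

(0, 2)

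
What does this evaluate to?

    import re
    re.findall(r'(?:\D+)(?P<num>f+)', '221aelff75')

['f']

Because there's exactly one group, `findall` drops the full match and keeps group 1 from the one hit.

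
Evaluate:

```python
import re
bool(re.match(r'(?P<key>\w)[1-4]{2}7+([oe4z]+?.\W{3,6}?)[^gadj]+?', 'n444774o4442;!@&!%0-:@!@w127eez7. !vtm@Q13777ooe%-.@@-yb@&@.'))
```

False

The pattern matches a word character (captured as 'key'); then exactly 2 of a character in [1-4], then one or more of the literal '7'; then one or more of one of [oe4z] (lazy), then any character, then 3 to 6 of a non-word character (lazy) (captured); then one or more of any character except [gadj] (lazy).
`re.match` only tries the pattern at the start of the string.
Here position 0 doesn't satisfy it, so the call returns None, and `bool(None)` is False.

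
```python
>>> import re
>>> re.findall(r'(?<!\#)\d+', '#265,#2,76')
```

['65', '76']

The negative lookaround is zero-width — it rules out positions where the adjacent text would match, without consuming anything.
Walking the string: at [2:4] → '65'; at [8:10] → '76'.
No capturing groups, so `findall` returns the 2 full match strings.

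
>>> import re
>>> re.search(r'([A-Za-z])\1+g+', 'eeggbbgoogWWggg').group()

'eegg'

The backreference `\1` re-matches whatever the first group consumed, character for character.
Unlike `match`, `search` isn't anchored — it looks for the pattern anywhere in the string.
The match spans [0:4] → 'eegg'.
Captured: group 1 = 'e'.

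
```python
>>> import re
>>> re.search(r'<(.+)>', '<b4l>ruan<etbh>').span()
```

(0, 15)

`re.search` tries every starting position until one works.
The match spans [0:15] → '<b4l>ruan<etbh>'.
Captured: group 1 = 'b4l>ruan<etbh'.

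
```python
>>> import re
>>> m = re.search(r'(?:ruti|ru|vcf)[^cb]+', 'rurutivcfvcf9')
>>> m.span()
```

`search` walks the string left to right and returns the first match it finds.
The match spans [0:7] → 'rurutiv'.

(0, 7)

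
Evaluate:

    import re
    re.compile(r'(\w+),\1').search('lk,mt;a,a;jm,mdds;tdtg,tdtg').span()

(6, 9)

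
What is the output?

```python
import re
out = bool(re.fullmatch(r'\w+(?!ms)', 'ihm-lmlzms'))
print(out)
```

False

A negative assertion filters positions out without eating any characters.
For `fullmatch`, every character of the input must be accounted for by the pattern.
Here there's no way to consume every character, so the call returns None, and `bool(None)` is False.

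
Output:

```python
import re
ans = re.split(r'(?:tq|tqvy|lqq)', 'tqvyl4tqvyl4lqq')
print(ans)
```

['', 'vyl4', 'vyl4', '']

`|` is ordered: at each position the engine commits to the first alternative that works.
Splitting on the pattern gives 4 pieces.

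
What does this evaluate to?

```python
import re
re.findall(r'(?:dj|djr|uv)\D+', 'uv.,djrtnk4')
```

['uv.,djrtnk']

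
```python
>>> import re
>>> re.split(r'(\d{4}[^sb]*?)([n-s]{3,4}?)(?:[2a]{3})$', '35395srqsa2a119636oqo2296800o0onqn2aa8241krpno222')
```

['35395srqsa2a', '119636oqo2296800o0onqn2aa8241k', 'rpno', '']

The group in the pattern means `split` returns the separators' captures alongside the pieces.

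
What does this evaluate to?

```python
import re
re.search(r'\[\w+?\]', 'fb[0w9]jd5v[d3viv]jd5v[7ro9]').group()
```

'[0w9]'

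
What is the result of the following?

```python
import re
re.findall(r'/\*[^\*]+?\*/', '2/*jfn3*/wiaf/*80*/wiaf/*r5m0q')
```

Walking the string: at [1:9] → '/*jfn3*/'; at [13:19] → '/*80*/'.
No capturing groups, so `findall` returns the 2 full match strings.

['/*jfn3*/', '/*80*/']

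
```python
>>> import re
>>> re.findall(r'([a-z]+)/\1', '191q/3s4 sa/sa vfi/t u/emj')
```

['sa']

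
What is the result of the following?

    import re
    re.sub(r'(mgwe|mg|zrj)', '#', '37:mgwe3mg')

Alternation isn't longest-match — the leftmost alternative that fits at this position is chosen.
Matches: at [3:7] → 'mgwe'; at [8:10] → 'mg'.
`sub` substitutes '#' at each match site.

'37:#3#'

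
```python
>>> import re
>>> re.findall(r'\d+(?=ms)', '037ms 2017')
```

['037']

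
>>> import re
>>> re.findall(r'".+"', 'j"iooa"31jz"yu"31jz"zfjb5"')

Since nothing is captured, `findall` lists the 1 matched substring directly.

['"iooa"31jz"yu"31jz"zfjb5"']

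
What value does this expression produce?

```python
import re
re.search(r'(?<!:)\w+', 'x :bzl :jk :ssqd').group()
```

'x'

The negative lookahead/lookbehind blocks any match where the forbidden context is present.
`re.search` scans for the first position where the pattern succeeds.
The match spans [0:1] → 'x'.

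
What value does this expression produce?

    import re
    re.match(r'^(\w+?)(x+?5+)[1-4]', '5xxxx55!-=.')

None

With `match`, the pattern is implicitly anchored at the beginning.
Here the pattern fails at index 0, so the call returns None.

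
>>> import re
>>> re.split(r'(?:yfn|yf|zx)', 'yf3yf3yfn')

Alternation tries branches left to right and keeps the first one that lets the overall match succeed at that position.
Matches to split on: at [0:2] → 'yf'; at [3:5] → 'yf'; at [6:9] → 'yfn'.
The string is cut at each match, leaving 4 pieces.

['', '3', '3', '']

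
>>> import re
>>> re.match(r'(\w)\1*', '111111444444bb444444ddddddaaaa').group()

'111111'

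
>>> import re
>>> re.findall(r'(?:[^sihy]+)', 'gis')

With no groups in the pattern, `findall` gives back each whole match — 1 here.

['g']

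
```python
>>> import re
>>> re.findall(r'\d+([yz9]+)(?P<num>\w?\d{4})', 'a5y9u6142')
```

This matches one or more of a digit; then one or more of one of [yz9] (captured); then optionally a word character, then exactly 4 of a digit (captured as 'num').
Matches: at [1:9] match '5y9u6142', groups = ('y9', 'u6142').
Multiple groups make `findall` return tuples — one 2-tuple for the one match.

[('y9', 'u6142')]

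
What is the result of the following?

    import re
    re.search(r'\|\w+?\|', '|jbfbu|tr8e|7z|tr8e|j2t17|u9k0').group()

`re.search` tries every starting position until one works.
The match spans [0:7] → '|jbfbu|'.

'|jbfbu|'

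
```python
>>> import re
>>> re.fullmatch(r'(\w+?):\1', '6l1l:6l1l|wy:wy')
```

None

`fullmatch` succeeds only if the pattern covers the string from start to end.
Here the string isn't matched end-to-end, so the call returns None.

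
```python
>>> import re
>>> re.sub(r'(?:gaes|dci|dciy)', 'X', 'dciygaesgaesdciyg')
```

Alternation tries branches left to right and keeps the first one that lets the overall match succeed at that position.
Each match is replaced by 'X'.

'XyXXXyg'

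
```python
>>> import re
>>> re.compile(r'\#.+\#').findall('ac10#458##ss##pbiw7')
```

`findall` yields the raw match text (1 of them) because the pattern has no groups.

['#458##ss##']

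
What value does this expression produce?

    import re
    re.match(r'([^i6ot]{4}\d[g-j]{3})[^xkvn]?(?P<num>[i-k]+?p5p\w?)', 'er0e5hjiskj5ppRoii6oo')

This matches exactly 4 of any character except [i6ot], then a digit, then exactly 3 of a character in [g-j] (captured); then optionally any character except [xkvn]; then one or more of a character in [i-k] (lazy), then the literal 'p5p', then optionally a word character (captured as 'num').
`re.match` only tries the pattern at the start of the string.
Here the string doesn't start with a match, so the call returns None.

None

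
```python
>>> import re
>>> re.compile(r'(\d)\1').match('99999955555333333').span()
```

(0, 2)

`\1` has to match the exact text group 1 already captured.
`re.match` only tries the pattern at the start of the string.
The match spans [0:2] → '99'.
Captured: group 1 = '9'.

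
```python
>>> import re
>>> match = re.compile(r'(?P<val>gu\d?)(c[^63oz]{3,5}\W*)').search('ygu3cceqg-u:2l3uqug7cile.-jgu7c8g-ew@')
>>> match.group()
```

'gu3cceqg-'

Pattern: the literal 'gu', then optionally a digit (captured as 'val'); then the literal 'c', then 3 to 5 of any character except [63oz], then zero or more of a non-word character (captured).
The match spans [1:10] → 'gu3cceqg-'.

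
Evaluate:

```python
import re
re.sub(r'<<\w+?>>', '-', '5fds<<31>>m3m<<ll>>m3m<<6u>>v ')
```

Matches: at [4:10] → '<<31>>'; at [13:19] → '<<ll>>'; at [22:28] → '<<6u>>'.
Every occurrence is swapped for '-'.

'5fds-m3m-m3m-v '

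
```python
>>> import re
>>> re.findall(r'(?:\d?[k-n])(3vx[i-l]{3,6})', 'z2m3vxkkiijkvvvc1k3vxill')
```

This matches optionally a digit, then a character in [k-n] (non-capturing group); then the literal '3vx', then 3 to 6 of a character in [i-l] (captured).
Scanning left to right: at [1:12] match '2m3vxkkiijk', group 1 = '3vxkkiijk'; at [16:24] match '1k3vxill', group 1 = '3vxill'.
`findall` collects group 1 from each match (2 total).

['3vxkkiijk', '3vxill']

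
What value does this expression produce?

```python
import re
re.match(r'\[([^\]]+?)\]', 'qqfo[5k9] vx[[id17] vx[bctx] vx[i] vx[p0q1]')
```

None

`re.match` only tries the pattern at the start of the string.
Here the string doesn't start with a match, so the call returns None.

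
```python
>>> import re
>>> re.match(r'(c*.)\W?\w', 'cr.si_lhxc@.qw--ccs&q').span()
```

The pattern matches zero or more of a literal 'c', then any character (captured); then optionally a non-word character, then a word character.
`re.match` only tries the pattern at the start of the string.
The match spans [0:4] → 'cr.s'.
Captured: group 1 = 'cr'.

(0, 4)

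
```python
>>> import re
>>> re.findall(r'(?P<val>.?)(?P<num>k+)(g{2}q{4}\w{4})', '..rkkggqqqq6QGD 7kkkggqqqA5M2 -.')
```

The pattern matches optionally any character (captured as 'val'); then one or more of a literal 'k' (captured as 'num'); then exactly 2 of the literal 'g', then exactly 4 of the literal 'q', then exactly 4 of a word character (captured).
Matches: at [2:15] match 'rkkggqqqq6QGD', groups = ('r', 'kk', 'ggqqqq6QGD').
With 3 capturing groups, `findall` returns a 3-tuple per match.

[('r', 'kk', 'ggqqqq6QGD')]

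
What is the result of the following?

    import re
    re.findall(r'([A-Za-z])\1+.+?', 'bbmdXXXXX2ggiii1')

`\1` has to match the exact text group 1 already captured.
With a single group, `findall` returns only what that group captured — 4 items.

['b', 'X', 'g', 'i']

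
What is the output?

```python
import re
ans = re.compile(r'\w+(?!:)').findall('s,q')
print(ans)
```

['s', 'q']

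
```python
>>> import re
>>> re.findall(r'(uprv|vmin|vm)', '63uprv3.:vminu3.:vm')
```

['uprv', 'vmin', 'vm']

Alternation isn't longest-match — the leftmost alternative that fits at this position is chosen.
Scanning left to right: at [2:6] match 'uprv', group 1 = 'uprv'; at [9:13] match 'vmin', group 1 = 'vmin'; at [17:19] match 'vm', group 1 = 'vm'.
`findall` collects group 1 from each match (3 total).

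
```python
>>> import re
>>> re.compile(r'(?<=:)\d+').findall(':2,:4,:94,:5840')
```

['2', '4', '94', '5840']

Lookahead/lookbehind check context without consuming it, so the matched span excludes the asserted characters.
Walking the string: at [1:2] → '2'; at [4:5] → '4'; at [7:9] → '94'; at [11:15] → '5840'.
Since nothing is captured, `findall` lists the 4 matched substrings directly.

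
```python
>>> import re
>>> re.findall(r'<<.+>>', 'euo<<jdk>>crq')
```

['<<jdk>>']

Since nothing is captured, `findall` lists the 1 matched substring directly.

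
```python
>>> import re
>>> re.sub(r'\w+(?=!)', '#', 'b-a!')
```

The lookaround is zero-width — it requires the adjacent text to match without consuming it, so the asserted text isn't part of the match.
`sub` substitutes '#' at each match site.

'b-#!'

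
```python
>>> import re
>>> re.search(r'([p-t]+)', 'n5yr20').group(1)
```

The match spans [3:4] → 'r'.
Captured: group 1 = 'r'.

'r'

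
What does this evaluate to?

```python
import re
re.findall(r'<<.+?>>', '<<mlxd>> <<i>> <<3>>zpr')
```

['<<mlxd>>', '<<i>>', '<<3>>']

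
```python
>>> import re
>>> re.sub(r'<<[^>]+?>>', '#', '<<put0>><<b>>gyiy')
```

Matches: at [0:8] → '<<put0>>'; at [8:13] → '<<b>>'.
`sub` substitutes '#' at each match site.

'##gyiy'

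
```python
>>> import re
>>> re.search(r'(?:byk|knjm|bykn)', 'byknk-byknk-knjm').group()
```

The regex engine tests alternatives in the order written; an earlier branch that matches wins even if a later one would match more.
`re.search` tries every starting position until one works.
The match spans [0:3] → 'byk'.

'byk'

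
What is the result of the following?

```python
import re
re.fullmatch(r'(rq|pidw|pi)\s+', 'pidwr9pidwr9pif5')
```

`re.fullmatch` is like wrapping the pattern in `^…$` (in single-line mode).
Here the string isn't matched end-to-end, so the call returns None.

None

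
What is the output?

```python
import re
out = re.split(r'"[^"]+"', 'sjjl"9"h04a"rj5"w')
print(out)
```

['sjjl', 'h04a', 'w']

`split` removes every match and returns the 3 fragments in between.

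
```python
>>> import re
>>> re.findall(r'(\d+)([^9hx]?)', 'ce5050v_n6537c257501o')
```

The pattern matches one or more of a digit (captured); then optionally any character except [9hx] (captured).
Scanning left to right: at [2:7] match '5050v', groups = ('5050', 'v'); at [9:14] match '6537c', groups = ('6537', 'c'); at [14:21] match '257501o', groups = ('257501', 'o').
With 2 capturing groups, `findall` returns a 2-tuple per match.

[('5050', 'v'), ('6537', 'c'), ('257501', 'o')]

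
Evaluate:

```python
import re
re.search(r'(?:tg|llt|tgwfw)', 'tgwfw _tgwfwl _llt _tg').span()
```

Branches in `(...|...)` are attempted left-to-right; the first branch that allows the whole pattern to succeed is taken.
The match spans [0:2] → 'tg'.

(0, 2)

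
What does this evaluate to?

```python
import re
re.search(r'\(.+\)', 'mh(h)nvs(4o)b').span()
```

(2, 12)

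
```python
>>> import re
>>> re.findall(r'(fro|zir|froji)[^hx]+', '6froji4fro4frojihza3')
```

['fro']

Branches in `(...|...)` are attempted left-to-right; the first branch that allows the whole pattern to succeed is taken.
Scanning left to right: at [1:16] match 'froji4fro4froji', group 1 = 'fro'.
`findall` collects group 1 from the one match (1 total).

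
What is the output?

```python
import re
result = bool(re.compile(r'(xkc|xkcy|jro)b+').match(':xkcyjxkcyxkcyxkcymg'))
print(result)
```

False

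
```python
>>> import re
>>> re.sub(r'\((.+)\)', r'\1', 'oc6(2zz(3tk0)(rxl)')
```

'oc62zz(3tk0)(rxl'

Matches: at [3:18] → '(2zz(3tk0)(rxl)'.
`\1` in the replacement pulls in group 1's text for each match.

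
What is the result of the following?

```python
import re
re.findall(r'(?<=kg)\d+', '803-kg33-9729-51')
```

['33']

Lookahead/lookbehind check context without consuming it, so the matched span excludes the asserted characters.
With no groups in the pattern, `findall` gives back each whole match — 1 here.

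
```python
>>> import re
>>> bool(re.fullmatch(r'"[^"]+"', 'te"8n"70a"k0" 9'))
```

`fullmatch` succeeds only if the pattern covers the string from start to end.
Here there's no way to consume every character, so the call returns None, and `bool(None)` is False.

False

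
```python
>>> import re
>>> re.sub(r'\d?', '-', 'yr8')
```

'-y-r--'

Each match is replaced by '-'.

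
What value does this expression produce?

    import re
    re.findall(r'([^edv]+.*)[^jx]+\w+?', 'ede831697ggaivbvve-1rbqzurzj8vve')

['831697ggaivbvve-1rbqzurzj8v']

This matches one or more of any character except [edv], then zero or more of any character (captured); then one or more of any character except [jx], then one or more of a word character (lazy).
Walking the string: at [3:32] match '831697ggaivbvve-1rbqzurzj8vve', group 1 = '831697ggaivbvve-1rbqzurzj8v'.
Because there's exactly one group, `findall` drops the full match and keeps group 1 from the one hit.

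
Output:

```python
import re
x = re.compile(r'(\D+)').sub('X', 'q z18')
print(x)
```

Every occurrence is swapped for 'X'.

X18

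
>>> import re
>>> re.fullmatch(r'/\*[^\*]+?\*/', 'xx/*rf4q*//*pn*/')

`re.fullmatch` is like wrapping the pattern in `^…$` (in single-line mode).
Here the pattern can't cover the whole string, so the call returns None.

None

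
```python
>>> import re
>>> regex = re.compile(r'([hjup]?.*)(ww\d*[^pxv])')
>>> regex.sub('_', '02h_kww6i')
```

'_'

Pattern: optionally one of [hjup], then zero or more of any character (captured); then the literal 'ww', then zero or more of a digit, then any character except [pxv] (captured).
Each match is replaced by '_'.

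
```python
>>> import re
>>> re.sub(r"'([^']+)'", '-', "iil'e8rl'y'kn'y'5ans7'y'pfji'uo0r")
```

Matches: at [3:9] → "'e8rl'"; at [10:14] → "'kn'"; at [15:22] → "'5ans7'"; at [23:29] → "'pfji'".
`sub` substitutes '-' at each match site.

'iil-y-y-y-uo0r'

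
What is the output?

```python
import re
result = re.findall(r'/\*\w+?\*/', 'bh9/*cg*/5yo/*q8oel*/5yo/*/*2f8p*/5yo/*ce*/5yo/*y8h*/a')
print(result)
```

['/*cg*/', '/*q8oel*/', '/*2f8p*/', '/*ce*/', '/*y8h*/']

Walking the string: at [3:9] → '/*cg*/'; at [12:21] → '/*q8oel*/'; at [26:34] → '/*2f8p*/'; at [37:43] → '/*ce*/'; at [46:53] → '/*y8h*/'.
No capturing groups, so `findall` returns the 5 full match strings.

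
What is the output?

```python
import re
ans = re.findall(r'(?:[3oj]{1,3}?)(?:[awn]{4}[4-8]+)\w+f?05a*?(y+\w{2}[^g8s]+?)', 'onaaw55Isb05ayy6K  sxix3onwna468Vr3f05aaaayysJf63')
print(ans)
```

['yy6K ', 'yysJf']

The pattern matches 1 to 3 of one of [3oj] (lazy) (non-capturing group); then exactly 4 of one of [awn], then one or more of a character in [4-8] (non-capturing group); then one or more of a word character; then optionally a literal 'f', then the literal '05', then zero or more of a literal 'a' (lazy); then one or more of a literal 'y', then exactly 2 of a word character, then one or more of any character except [g8s] (lazy) (captured).
Because the quantifier is non-greedy, it stops expanding at the earliest point where the rest of the pattern can succeed.
Walking the string: at [0:18] match 'onaaw55Isb05ayy6K ', group 1 = 'yy6K '; at [23:47] match '3onwna468Vr3f05aaaayysJf', group 1 = 'yysJf'.
One capturing group, so `findall` returns just the captured substring from each match — 2 in all.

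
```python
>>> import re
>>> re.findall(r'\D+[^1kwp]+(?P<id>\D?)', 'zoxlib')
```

['']

The pattern matches one or more of a non-digit, then one or more of any character except [1kwp]; then optionally a non-digit (captured as 'id').
Walking the string: at [0:6] match 'zoxlib', group 1 = ''.
`findall` collects group 1 from the one match (1 total).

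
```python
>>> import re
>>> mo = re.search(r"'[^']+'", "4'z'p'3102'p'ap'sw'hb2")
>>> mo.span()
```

`re.search` scans for the first position where the pattern succeeds.
The match spans [1:4] → "'z'".

(1, 4)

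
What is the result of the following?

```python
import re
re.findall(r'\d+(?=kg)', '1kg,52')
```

['1']

The positive lookaround only admits positions where the adjacent text matches; those characters stay outside the span.
Since nothing is captured, `findall` lists the 1 matched substring directly.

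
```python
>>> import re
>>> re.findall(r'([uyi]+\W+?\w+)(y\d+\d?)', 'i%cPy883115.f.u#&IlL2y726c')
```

[('i%cP', 'y883115'), ('u#&IlL2', 'y726')]

The pattern matches one or more of one of [uyi], then one or more of a non-word character (lazy), then one or more of a word character (captured); then a literal 'y', then one or more of a digit, then optionally a digit (captured).
Scanning left to right: at [0:11] match 'i%cPy883115', groups = ('i%cP', 'y883115'); at [14:25] match 'u#&IlL2y726', groups = ('u#&IlL2', 'y726').
With 2 capturing groups, `findall` returns a 2-tuple per match.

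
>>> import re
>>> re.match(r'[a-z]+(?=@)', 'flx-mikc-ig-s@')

None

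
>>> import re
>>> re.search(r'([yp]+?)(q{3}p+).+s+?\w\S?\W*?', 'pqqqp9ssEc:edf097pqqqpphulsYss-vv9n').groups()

('p', 'qqqp')

The match spans [0:31] → 'pqqqp9ssEc:edf097pqqqpphulsYss-'.
Captured: group 1 = 'p', group 2 = 'qqqp'.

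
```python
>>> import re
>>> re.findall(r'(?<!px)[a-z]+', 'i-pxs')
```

Because the assertion is negative and zero-width, positions next to the forbidden text are skipped.
No capturing groups, so `findall` returns the 2 full match strings.

['i', 'pxs']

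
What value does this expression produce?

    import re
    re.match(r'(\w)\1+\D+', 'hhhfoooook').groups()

('h',)

After group 1 captures some text, `\1` only succeeds where that same text appears again.
With `match`, the pattern is implicitly anchored at the beginning.
The match spans [0:10] → 'hhhfoooook'.
Captured: group 1 = 'h'.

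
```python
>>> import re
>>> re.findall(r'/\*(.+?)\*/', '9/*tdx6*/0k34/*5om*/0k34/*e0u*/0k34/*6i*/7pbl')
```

With a single group, `findall` returns only what that group captured — 4 items.

['tdx6', '5om', 'e0u', '6i']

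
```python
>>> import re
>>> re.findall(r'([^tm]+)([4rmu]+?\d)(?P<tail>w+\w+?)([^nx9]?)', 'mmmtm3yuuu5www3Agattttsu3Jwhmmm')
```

This matches one or more of any character except [tm] (captured); then one or more of one of [4rmu] (lazy), then a digit (captured); then one or more of a literal 'w', then one or more of a word character (lazy) (captured as 'tail'); then optionally any character except [nx9] (captured).
`findall` packs the 4 group values into a tuple for every match.

[('3yuu', 'u5', 'www3', 'A')]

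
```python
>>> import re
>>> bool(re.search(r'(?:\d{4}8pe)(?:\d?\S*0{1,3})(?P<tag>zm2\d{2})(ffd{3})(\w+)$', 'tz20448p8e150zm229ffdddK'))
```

False

Here the pattern never matches, so the call returns None, and `bool(None)` is False.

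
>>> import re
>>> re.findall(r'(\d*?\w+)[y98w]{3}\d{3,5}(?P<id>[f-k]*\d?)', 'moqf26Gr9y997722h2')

[('moqf26Gr9', 'h2')]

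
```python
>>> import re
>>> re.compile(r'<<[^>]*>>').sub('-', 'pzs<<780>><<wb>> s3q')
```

'pzs-- s3q'

Matches: at [3:10] → '<<780>>'; at [10:16] → '<<wb>>'.
`sub` substitutes '-' at each match site.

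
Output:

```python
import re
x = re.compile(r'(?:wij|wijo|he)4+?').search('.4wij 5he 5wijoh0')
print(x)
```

None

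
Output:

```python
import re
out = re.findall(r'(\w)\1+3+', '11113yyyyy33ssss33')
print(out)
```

['1', 'y', 's']

The backreference `\1` re-matches whatever the first group consumed, character for character.
With a single group, `findall` returns only what that group captured — 3 items.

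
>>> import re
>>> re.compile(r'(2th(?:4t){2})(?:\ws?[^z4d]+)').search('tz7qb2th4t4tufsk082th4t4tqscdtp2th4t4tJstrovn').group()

Pattern: the literal '2th', then the literal '4t' repeated 2 times (captured); then a word character, then optionally the literal 's', then one or more of any character except [z4d] (non-capturing group).
`re.search` scans for the first position where the pattern succeeds.
The match spans [5:21] → '2th4t4tufsk082th'.
Captured: group 1 = '2th4t4t'.

'2th4t4tufsk082th'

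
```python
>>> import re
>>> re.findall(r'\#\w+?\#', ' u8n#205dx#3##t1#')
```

Walking the string: at [4:11] → '#205dx#'; at [13:17] → '#t1#'.
No capturing groups, so `findall` returns the 2 full match strings.

['#205dx#', '#t1#']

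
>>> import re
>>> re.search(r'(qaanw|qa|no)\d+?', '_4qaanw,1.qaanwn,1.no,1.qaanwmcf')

None

`search` walks the string left to right and returns the first match it finds.
Here the pattern never matches, so the call returns None.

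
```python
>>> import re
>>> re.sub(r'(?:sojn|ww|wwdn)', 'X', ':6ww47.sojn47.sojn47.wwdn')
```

':6X47.X47.X47.Xdn'

Alternation isn't longest-match — the leftmost alternative that fits at this position is chosen.
Matches: at [2:4] → 'ww'; at [7:11] → 'sojn'; at [14:18] → 'sojn'; at [21:23] → 'ww'.
`sub` substitutes 'X' at each match site.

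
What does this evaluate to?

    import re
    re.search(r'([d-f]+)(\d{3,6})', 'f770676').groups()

The pattern matches one or more of a character in [d-f] (captured); then 3 to 6 of a digit (captured).
`re.search` tries every starting position until one works.
The match spans [0:7] → 'f770676'.
Captured: group 1 = 'f', group 2 = '770676'.

('f', '770676')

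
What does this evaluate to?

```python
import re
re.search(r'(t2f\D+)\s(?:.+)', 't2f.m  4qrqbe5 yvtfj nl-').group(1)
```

't2f.m '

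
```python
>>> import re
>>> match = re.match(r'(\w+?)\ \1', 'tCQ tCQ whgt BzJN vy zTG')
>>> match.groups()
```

The match spans [0:7] → 'tCQ tCQ'.
Captured: group 1 = 'tCQ'.

('tCQ',)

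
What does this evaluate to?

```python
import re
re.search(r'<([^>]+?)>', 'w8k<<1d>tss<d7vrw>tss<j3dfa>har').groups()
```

('<1d',)

The match spans [3:8] → '<<1d>'.
Captured: group 1 = '<1d'.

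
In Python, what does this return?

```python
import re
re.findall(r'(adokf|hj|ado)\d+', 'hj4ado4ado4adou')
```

['hj', 'ado', 'ado']

With a single group, `findall` returns only what that group captured — 3 items.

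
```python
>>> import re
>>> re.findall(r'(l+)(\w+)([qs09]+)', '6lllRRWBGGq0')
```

3 groups means the one result is a tuple of 3 captured strings — 1 here.

[('lll', 'RRWBGGq', '0')]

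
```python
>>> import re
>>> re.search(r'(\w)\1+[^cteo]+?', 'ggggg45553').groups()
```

('g',)

The match spans [0:6] → 'ggggg4'.
Captured: group 1 = 'g'.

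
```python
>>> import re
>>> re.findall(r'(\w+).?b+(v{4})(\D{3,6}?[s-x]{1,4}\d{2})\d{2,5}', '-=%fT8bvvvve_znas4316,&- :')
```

The pattern matches one or more of a word character (captured); then optionally any character, then one or more of a literal 'b'; then exactly 4 of a literal 'v' (captured); then 3 to 6 of a non-digit (lazy), then 1 to 4 of a character in [s-x], then exactly 2 of a digit (captured); then 2 to 5 of a digit.
Walking the string: at [3:21] match 'fT8bvvvve_znas4316', groups = ('fT8', 'vvvv', 'e_znas43').
Multiple groups make `findall` return tuples — one 3-tuple for the one match.

[('fT8', 'vvvv', 'e_znas43')]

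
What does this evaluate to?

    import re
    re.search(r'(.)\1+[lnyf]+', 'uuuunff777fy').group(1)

'u'

The backreference `\1` re-matches whatever the first group consumed, character for character.
`search` walks the string left to right and returns the first match it finds.
The match spans [0:7] → 'uuuunff'.
Captured: group 1 = 'u'.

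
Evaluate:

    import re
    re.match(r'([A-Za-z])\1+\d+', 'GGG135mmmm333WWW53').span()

(0, 6)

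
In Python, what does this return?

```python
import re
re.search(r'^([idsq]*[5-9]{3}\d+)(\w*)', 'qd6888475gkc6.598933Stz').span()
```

(0, 13)

The match spans [0:13] → 'qd6888475gkc6'.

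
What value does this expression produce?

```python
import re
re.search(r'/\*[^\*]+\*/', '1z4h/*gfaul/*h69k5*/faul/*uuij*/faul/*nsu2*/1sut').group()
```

'/*h69k5*/'

The match spans [11:20] → '/*h69k5*/'.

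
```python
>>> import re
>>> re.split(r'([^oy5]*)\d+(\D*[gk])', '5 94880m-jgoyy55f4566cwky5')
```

['5', ' 9488', 'm-jg', 'oyy55', 'f4', 'cwk', 'y5']

Pattern: zero or more of any character except [oy5] (captured); then one or more of a digit; then zero or more of a non-digit, then one of [gk] (captured).
`re.split` interleaves the captured-group text with the surrounding fragments.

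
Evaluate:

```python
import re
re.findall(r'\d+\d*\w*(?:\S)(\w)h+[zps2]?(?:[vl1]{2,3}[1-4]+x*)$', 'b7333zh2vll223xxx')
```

['z']

With a single group, `findall` returns only what that group captured — 1 item.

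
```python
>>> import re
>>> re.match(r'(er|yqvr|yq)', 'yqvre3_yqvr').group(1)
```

The match spans [0:4] → 'yqvr'.
Captured: group 1 = 'yqvr'.

'yqvr'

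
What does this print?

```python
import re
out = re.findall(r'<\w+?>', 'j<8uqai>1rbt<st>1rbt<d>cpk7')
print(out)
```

['<8uqai>', '<st>', '<d>']

With no groups in the pattern, `findall` gives back each whole match — 3 here.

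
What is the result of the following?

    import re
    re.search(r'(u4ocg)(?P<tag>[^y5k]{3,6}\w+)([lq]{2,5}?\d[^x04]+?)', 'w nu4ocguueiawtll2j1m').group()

A non-greedy quantifier consumes as few characters as it can — just enough that the remainder of the pattern still matches from where it stops; whatever follows it matches normally.
The match spans [3:19] → 'u4ocguueiawtll2j'.

'u4ocguueiawtll2j'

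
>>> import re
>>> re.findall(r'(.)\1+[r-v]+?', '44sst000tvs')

A backreference is literal: `\1` must see the identical characters the first group matched.
Matches: at [0:3] match '44s', group 1 = '4'; at [5:9] match '000t', group 1 = '0'.
`findall` collects group 1 from each match (2 total).

['4', '0']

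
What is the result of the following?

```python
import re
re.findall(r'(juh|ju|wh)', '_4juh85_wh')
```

`|` is ordered: at each position the engine commits to the first alternative that works.
Matches: at [2:5] match 'juh', group 1 = 'juh'; at [8:10] match 'wh', group 1 = 'wh'.
Because there's exactly one group, `findall` drops the full match and keeps group 1 from each hit.

['juh', 'wh']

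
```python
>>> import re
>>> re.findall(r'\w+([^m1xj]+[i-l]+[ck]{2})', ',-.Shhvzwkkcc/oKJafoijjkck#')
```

`findall` collects group 1 from the one match (1 total).

['/oKJafoijjkck']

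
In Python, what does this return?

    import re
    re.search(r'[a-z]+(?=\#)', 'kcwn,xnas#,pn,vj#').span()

(5, 9)

The positive lookaround only admits positions where the adjacent text matches; those characters stay outside the span.
`re.search` scans for the first position where the pattern succeeds.
The match spans [5:9] → 'xnas'.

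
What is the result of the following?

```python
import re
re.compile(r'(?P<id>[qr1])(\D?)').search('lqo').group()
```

'qo'

The pattern matches one of [qr1] (captured as 'id'); then optionally a non-digit (captured).
The match spans [1:3] → 'qo'.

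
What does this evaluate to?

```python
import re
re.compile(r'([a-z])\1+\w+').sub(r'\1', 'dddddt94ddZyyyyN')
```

'd'

`\1` is not a pattern — it's the concrete string captured by group 1, re-applied verbatim.
Matches: at [0:16] → 'dddddt94ddZyyyyN'.
The replacement refers to a captured group, so each match is rewritten using its own captured text.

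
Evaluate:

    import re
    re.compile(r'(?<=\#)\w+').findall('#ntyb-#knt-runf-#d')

['ntyb', 'knt', 'd']

Because the assertion is zero-width, the text it checks is not consumed and won't appear in the result.
Scanning left to right: at [1:5] → 'ntyb'; at [7:10] → 'knt'; at [17:18] → 'd'.
`findall` yields the raw match text (3 of them) because the pattern has no groups.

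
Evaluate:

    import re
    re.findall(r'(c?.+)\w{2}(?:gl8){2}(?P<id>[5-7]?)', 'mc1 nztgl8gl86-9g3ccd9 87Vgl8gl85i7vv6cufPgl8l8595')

[('mc1 nztgl8gl86-9g3ccd9 8', '5')]

Multiple groups make `findall` return tuples — one 2-tuple for the one match.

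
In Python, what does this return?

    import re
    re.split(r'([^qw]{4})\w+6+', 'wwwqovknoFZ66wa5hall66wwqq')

The pattern matches exactly 4 of any character except [qw] (captured); then one or more of a word character; then one or more of a literal '6'.
Matches to split on: at [4:22] → 'ovknoFZ66wa5hall66'.
With a capturing group present, the delimiter's captured portion is kept in the result list.

['wwwq', 'ovkn', 'wwqq']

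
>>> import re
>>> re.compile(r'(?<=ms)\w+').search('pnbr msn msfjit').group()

'n'

The `(?=…)`/`(?<=…)` assertion just peeks at neighbouring text; it doesn't advance the match position.
The match spans [7:8] → 'n'.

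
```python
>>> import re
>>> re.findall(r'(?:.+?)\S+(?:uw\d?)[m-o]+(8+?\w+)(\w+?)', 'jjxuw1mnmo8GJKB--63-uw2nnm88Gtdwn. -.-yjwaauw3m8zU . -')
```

2 groups means each result is a tuple of 2 captured strings — 2 here.

[('88Gtdw', 'n'), ('8z', 'U')]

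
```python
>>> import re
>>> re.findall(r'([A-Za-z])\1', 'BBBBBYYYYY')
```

['B', 'B', 'Y', 'Y']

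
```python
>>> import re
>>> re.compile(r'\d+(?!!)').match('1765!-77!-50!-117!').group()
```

'176'

The negative lookaround is zero-width — it rules out positions where the adjacent text would match, without consuming anything.
`re.match` only tries the pattern at the start of the string.
The match spans [0:3] → '176'.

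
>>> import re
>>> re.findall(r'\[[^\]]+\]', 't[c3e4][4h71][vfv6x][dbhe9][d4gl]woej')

['[c3e4]', '[4h71]', '[vfv6x]', '[dbhe9]', '[d4gl]']

Walking the string: at [1:7] → '[c3e4]'; at [7:13] → '[4h71]'; at [13:20] → '[vfv6x]'; at [20:27] → '[dbhe9]'; at [27:33] → '[d4gl]'.
With no groups in the pattern, `findall` gives back each whole match — 5 here.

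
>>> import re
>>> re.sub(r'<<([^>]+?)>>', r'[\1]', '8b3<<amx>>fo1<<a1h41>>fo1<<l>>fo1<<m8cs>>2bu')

Matches: at [3:10] → '<<amx>>'; at [13:22] → '<<a1h41>>'; at [25:30] → '<<l>>'; at [33:41] → '<<m8cs>>'.
The replacement refers to a captured group, so each match is rewritten using its own captured text.

'8b3[amx]fo1[a1h41]fo1[l]fo1[m8cs]2bu'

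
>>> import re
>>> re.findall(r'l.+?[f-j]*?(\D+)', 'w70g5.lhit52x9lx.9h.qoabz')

['it', '.']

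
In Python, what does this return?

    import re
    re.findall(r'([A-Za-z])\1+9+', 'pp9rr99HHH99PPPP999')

The backreference `\1` re-matches whatever the first group consumed, character for character.
Walking the string: at [0:3] match 'pp9', group 1 = 'p'; at [3:7] match 'rr99', group 1 = 'r'; at [7:12] match 'HHH99', group 1 = 'H'; at [12:19] match 'PPPP999', group 1 = 'P'.
With a single group, `findall` returns only what that group captured — 4 items.

['p', 'r', 'H', 'P']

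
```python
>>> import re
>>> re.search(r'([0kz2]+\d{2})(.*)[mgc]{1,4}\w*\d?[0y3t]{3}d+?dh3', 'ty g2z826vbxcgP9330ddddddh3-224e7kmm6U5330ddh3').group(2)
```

'6vbxcgP9330ddddddh3-224e7km'

This matches one or more of one of [0kz2], then exactly 2 of a digit (captured); then zero or more of any character (captured); then 1 to 4 of one of [mgc], then zero or more of a word character, then optionally a digit; then exactly 3 of one of [0y3t]; then one or more of a literal 'd' (lazy), then the literal 'dh3'.
Unlike `match`, `search` isn't anchored — it looks for the pattern anywhere in the string.
The match spans [4:46] → '2z826vbxcgP9330ddddddh3-224e7kmm6U5330ddh3'.
Captured: group 1 = '2z82', group 2 = '6vbxcgP9330ddddddh3-224e7km'.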